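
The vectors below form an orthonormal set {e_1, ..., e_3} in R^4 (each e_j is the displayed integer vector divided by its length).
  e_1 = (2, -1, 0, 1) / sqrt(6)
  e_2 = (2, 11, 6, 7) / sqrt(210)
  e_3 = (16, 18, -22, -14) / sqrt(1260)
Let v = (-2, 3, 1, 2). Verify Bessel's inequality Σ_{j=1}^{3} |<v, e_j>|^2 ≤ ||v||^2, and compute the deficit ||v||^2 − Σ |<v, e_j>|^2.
Σ |<v, e_j>|^2 = 146/9; ||v||^2 = 18; deficit = 16/9

Write each e_j = u_j / sqrt(<u_j, u_j>) where u_j is the displayed integer vector. Then <v, e_j> = <v, u_j> / sqrt(<u_j, u_j>), so |<v, e_j>|^2 = <v, u_j>^2 / <u_j, u_j>.
Coefficients: <v, e_1> = -5/sqrt(6), <v, e_2> = 49/sqrt(210), <v, e_3> = -28/sqrt(1260).
Square and sum: Σ |<v, e_j>|^2 = 146/9.
Compute ||v||^2 = v·v = 18.
Deficit = 18 − 146/9 = 16/9 ≥ 0, confirming Bessel's inequality. (The deficit equals ||v − Σ <v,e_j> e_j||^2, the squared distance from v to span{e_j}.)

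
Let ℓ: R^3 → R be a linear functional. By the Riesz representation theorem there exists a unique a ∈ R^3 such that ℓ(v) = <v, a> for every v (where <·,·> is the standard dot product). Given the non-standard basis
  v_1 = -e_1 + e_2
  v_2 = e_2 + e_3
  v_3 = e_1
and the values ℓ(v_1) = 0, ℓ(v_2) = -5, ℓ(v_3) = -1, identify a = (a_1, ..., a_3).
a = (-1, -1, -4)

Write a = (a_1, ..., a_3) in the standard basis. For each basis vector v_i, ℓ(v_i) = <v_i, a> is a linear equation in the a_j's. Collect the n equations into a matrix system V a = ℓ, where row i of V is v_i (expressed in the standard basis). Since V is invertible (lower-triangular with 1s on the diagonal, up to permutation), solve by back-substitution:
  V =
[[-1, 1, 0],
 [0, 1, 1],
 [1, 0, 0]]
  V a = (0, -5, -1)
Solving gives a = (-1, -1, -4).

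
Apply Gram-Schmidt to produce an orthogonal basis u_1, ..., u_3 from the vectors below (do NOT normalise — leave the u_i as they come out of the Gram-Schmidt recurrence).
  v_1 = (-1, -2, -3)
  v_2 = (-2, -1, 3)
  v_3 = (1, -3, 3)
Orthogonal basis:
  u_1 = (-1, -2, -3)
  u_2 = (-33/14, -12/7, 27/14)
  u_3 = (45/19, -45/19, 15/19)

Apply the Gram-Schmidt recurrence
  u_1 = v_1
  u_i = v_i − Σ_{j<i} ((v_i · u_j) / (u_j · u_j)) · u_j.

Step by step this gives:
  u_1 = (-1, -2, -3)
  u_2 = (-33/14, -12/7, 27/14)
  u_3 = (45/19, -45/19, 15/19)

Orthogonality check:
  u_2 · u_1 = 0 (should be 0)
  u_3 · u_1 = 0 (should be 0)
  u_3 · u_2 = 0 (should be 0)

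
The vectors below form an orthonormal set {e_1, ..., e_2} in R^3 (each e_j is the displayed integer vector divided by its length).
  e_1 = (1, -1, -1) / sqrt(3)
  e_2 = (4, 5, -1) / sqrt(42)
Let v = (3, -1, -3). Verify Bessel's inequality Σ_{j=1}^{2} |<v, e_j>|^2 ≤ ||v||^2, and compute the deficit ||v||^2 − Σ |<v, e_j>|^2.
Σ |<v, e_j>|^2 = 131/7; ||v||^2 = 19; deficit = 2/7

Write each e_j = u_j / sqrt(<u_j, u_j>) where u_j is the displayed integer vector. Then <v, e_j> = <v, u_j> / sqrt(<u_j, u_j>), so |<v, e_j>|^2 = <v, u_j>^2 / <u_j, u_j>.
Coefficients: <v, e_1> = 7/sqrt(3), <v, e_2> = 10/sqrt(42).
Square and sum: Σ |<v, e_j>|^2 = 131/7.
Compute ||v||^2 = v·v = 19.
Deficit = 19 − 131/7 = 2/7 ≥ 0, confirming Bessel's inequality. (The deficit equals ||v − Σ <v,e_j> e_j||^2, the squared distance from v to span{e_j}.)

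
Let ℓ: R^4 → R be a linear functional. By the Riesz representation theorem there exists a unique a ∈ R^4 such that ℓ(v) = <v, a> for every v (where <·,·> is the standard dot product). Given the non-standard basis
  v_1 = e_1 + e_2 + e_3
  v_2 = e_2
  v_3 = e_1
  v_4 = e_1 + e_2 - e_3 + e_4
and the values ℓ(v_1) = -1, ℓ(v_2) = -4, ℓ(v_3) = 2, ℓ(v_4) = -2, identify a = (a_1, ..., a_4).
a = (2, -4, 1, 1)

Write a = (a_1, ..., a_4) in the standard basis. For each basis vector v_i, ℓ(v_i) = <v_i, a> is a linear equation in the a_j's. Collect the n equations into a matrix system V a = ℓ, where row i of V is v_i (expressed in the standard basis). Since V is invertible (lower-triangular with 1s on the diagonal, up to permutation), solve by back-substitution:
  V =
[[1, 1, 1, 0],
 [0, 1, 0, 0],
 [1, 0, 0, 0],
 [1, 1, -1, 1]]
  V a = (-1, -4, 2, -2)
Solving gives a = (2, -4, 1, 1).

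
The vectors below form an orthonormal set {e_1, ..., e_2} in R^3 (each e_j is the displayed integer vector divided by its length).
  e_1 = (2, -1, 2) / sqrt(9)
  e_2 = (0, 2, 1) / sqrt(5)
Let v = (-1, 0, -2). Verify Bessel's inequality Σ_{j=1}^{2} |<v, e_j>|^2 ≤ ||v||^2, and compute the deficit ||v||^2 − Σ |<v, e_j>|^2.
Σ |<v, e_j>|^2 = 24/5; ||v||^2 = 5; deficit = 1/5

Write each e_j = u_j / sqrt(<u_j, u_j>) where u_j is the displayed integer vector. Then <v, e_j> = <v, u_j> / sqrt(<u_j, u_j>), so |<v, e_j>|^2 = <v, u_j>^2 / <u_j, u_j>.
Coefficients: <v, e_1> = -6/sqrt(9), <v, e_2> = -2/sqrt(5).
Square and sum: Σ |<v, e_j>|^2 = 24/5.
Compute ||v||^2 = v·v = 5.
Deficit = 5 − 24/5 = 1/5 ≥ 0, confirming Bessel's inequality. (The deficit equals ||v − Σ <v,e_j> e_j||^2, the squared distance from v to span{e_j}.)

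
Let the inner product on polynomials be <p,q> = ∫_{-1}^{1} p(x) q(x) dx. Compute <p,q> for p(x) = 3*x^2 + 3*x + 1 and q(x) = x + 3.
<p,q> = 14

Expand the product: p(x)·q(x) = 3*x^3 + 12*x^2 + 10*x + 3.
∫_{-1}^{1} of each monomial x^k gives [2/(k+1) if k even, 0 if k odd]. Integrating term-by-term (or equivalently evaluating the antiderivative F(x) = 3*x^4/4 + 4*x^3 + 5*x^2 + 3*x at the endpoints):
  F(1) − F(−1) = 51/4 − (-5/4) = 14.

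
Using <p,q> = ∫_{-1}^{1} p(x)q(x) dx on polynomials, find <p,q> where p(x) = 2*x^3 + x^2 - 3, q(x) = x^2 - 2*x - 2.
<p,q> = 112/15

Expand the product: p(x)·q(x) = 2*x^5 - 3*x^4 - 6*x^3 - 5*x^2 + 6*x + 6.
∫_{-1}^{1} of each monomial x^k gives [2/(k+1) if k even, 0 if k odd]. Integrating term-by-term (or equivalently evaluating the antiderivative F(x) = x^6/3 - 3*x^5/5 - 3*x^4/2 - 5*x^3/3 + 3*x^2 + 6*x at the endpoints):
  F(1) − F(−1) = 167/30 − (-19/10) = 112/15.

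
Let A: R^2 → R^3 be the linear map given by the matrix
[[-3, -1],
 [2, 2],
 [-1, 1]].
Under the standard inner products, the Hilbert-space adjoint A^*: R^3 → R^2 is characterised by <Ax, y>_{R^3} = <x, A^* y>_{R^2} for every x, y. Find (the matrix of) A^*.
A^* = A^T =
[[-3, 2, -1],
 [-1, 2, 1]]

For real matrices with standard dot products, the defining identity <Ax, y> = <x, A^* y> gives (Ax)^T y = x^T (A^*) y, i.e. x^T A^T y = x^T (A^*) y. Since this holds for all x, y, we must have A^* = A^T. Therefore
A^* =
[[-3, 2, -1],
 [-1, 2, 1]].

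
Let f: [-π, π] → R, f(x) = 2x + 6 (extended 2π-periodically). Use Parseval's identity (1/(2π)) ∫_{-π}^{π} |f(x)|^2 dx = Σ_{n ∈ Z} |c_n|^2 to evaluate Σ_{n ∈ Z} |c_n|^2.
Σ |c_n|^2 = 4π^2/3 + 36

Expand and integrate term by term over [-π, π]:
  ∫ (2x)^2 dx = 4·(2π^3/3); ∫ 2·2·(6)·x dx = 0 (odd integrand); ∫ 6^2 dx = 36·2π.
So (1/(2π)) ∫_{-π}^{π} (2x + 6)^2 dx = 4π^2/3 + 36 = 4π^2/3 + 36.
Parseval ⇒ Σ |c_n|^2 = 4π^2/3 + 36.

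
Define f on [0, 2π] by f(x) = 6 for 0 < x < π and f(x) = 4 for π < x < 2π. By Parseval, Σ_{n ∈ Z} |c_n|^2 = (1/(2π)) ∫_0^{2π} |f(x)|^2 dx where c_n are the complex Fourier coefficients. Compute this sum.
Σ |c_n|^2 = 26

Parseval equates the L^2 energy of f (normalised by 1/(2π)) with the ℓ^2 sum of its Fourier coefficients: (1/(2π)) ∫_0^{2π} |f|^2 = Σ |c_n|^2.
Compute the left side: (1/(2π)) [∫_0^π 6^2 dx + ∫_π^{2π} 4^2 dx] = (1/(2π)) · (36π + 16π) = (36 + 16)/2 = 26.
So Σ_{n ∈ Z} |c_n|^2 = 26.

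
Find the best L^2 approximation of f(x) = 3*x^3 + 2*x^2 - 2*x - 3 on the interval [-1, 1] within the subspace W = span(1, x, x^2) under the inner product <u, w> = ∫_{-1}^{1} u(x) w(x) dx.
g(x) = 2*x^2 - x/5 - 3

The best approximation g ∈ W is the orthogonal projection of f onto W. Writing g = a_0 + a_1 x + a_2 x^2, the coefficients solve the normal equations G · a = b where
  G_{ij} = <φ_i, φ_j> and b_i = <f, φ_i>, with φ_0 = 1, φ_1 = x, φ_2 = x^2.
G =
  [2, 0, 2/3]
  [0, 2/3, 0]
  [2/3, 0, 2/5],
b = (-14/3, -2/15, -6/5).
Solving gives a_0 = -3, a_1 = -1/5, a_2 = 2, so
  g(x) = 2*x^2 - x/5 - 3.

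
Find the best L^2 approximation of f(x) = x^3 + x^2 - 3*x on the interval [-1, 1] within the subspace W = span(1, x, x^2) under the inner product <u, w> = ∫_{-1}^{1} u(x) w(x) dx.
g(x) = x^2 - 12*x/5

The best approximation g ∈ W is the orthogonal projection of f onto W. Writing g = a_0 + a_1 x + a_2 x^2, the coefficients solve the normal equations G · a = b where
  G_{ij} = <φ_i, φ_j> and b_i = <f, φ_i>, with φ_0 = 1, φ_1 = x, φ_2 = x^2.
G =
  [2, 0, 2/3]
  [0, 2/3, 0]
  [2/3, 0, 2/5],
b = (2/3, -8/5, 2/5).
Solving gives a_0 = 0, a_1 = -12/5, a_2 = 1, so
  g(x) = x^2 - 12*x/5.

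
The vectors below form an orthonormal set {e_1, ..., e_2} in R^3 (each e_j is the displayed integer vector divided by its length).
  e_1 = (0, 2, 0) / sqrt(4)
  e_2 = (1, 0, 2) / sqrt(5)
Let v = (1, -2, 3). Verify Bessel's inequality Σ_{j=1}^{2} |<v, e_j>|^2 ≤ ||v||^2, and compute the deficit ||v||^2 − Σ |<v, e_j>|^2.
Σ |<v, e_j>|^2 = 69/5; ||v||^2 = 14; deficit = 1/5

Write each e_j = u_j / sqrt(<u_j, u_j>) where u_j is the displayed integer vector. Then <v, e_j> = <v, u_j> / sqrt(<u_j, u_j>), so |<v, e_j>|^2 = <v, u_j>^2 / <u_j, u_j>.
Coefficients: <v, e_1> = -4/sqrt(4), <v, e_2> = 7/sqrt(5).
Square and sum: Σ |<v, e_j>|^2 = 69/5.
Compute ||v||^2 = v·v = 14.
Deficit = 14 − 69/5 = 1/5 ≥ 0, confirming Bessel's inequality. (The deficit equals ||v − Σ <v,e_j> e_j||^2, the squared distance from v to span{e_j}.)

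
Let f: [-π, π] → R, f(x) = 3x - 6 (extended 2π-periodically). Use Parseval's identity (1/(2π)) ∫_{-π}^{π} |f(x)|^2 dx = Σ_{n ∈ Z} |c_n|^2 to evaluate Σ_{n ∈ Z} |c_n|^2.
Σ |c_n|^2 = 3π^2 + 36

Expand and integrate term by term over [-π, π]:
  ∫ (3x)^2 dx = 9·(2π^3/3); ∫ 2·3·(-6)·x dx = 0 (odd integrand); ∫ (-6)^2 dx = 36·2π.
So (1/(2π)) ∫_{-π}^{π} (3x - 6)^2 dx = 9π^2/3 + 36 = 3π^2 + 36.
Parseval ⇒ Σ |c_n|^2 = 3π^2 + 36.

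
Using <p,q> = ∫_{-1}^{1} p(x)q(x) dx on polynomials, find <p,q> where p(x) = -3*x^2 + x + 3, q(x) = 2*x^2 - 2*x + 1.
<p,q> = 64/15

Expand the product: p(x)·q(x) = -6*x^4 + 8*x^3 + x^2 - 5*x + 3.
∫_{-1}^{1} of each monomial x^k gives [2/(k+1) if k even, 0 if k odd]. Integrating term-by-term (or equivalently evaluating the antiderivative F(x) = -6*x^5/5 + 2*x^4 + x^3/3 - 5*x^2/2 + 3*x at the endpoints):
  F(1) − F(−1) = 49/30 − (-79/30) = 64/15.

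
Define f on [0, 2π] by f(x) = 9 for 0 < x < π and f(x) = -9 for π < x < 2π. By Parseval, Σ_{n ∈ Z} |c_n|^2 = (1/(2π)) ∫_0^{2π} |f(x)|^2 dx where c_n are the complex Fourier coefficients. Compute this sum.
Σ |c_n|^2 = 81

Parseval equates the L^2 energy of f (normalised by 1/(2π)) with the ℓ^2 sum of its Fourier coefficients: (1/(2π)) ∫_0^{2π} |f|^2 = Σ |c_n|^2.
Compute the left side: (1/(2π)) [∫_0^π 9^2 dx + ∫_π^{2π} (-9)^2 dx] = (1/(2π)) · (81π + 81π) = (81 + 81)/2 = 81.
So Σ_{n ∈ Z} |c_n|^2 = 81.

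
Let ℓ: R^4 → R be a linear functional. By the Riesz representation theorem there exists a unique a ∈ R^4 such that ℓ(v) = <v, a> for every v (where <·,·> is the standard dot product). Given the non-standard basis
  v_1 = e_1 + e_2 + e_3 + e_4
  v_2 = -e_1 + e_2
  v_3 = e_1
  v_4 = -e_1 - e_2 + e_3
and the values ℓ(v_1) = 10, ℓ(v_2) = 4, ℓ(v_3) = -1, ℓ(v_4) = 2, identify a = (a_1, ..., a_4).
a = (-1, 3, 4, 4)

Write a = (a_1, ..., a_4) in the standard basis. For each basis vector v_i, ℓ(v_i) = <v_i, a> is a linear equation in the a_j's. Collect the n equations into a matrix system V a = ℓ, where row i of V is v_i (expressed in the standard basis). Since V is invertible (lower-triangular with 1s on the diagonal, up to permutation), solve by back-substitution:
  V =
[[1, 1, 1, 1],
 [-1, 1, 0, 0],
 [1, 0, 0, 0],
 [-1, -1, 1, 0]]
  V a = (10, 4, -1, 2)
Solving gives a = (-1, 3, 4, 4).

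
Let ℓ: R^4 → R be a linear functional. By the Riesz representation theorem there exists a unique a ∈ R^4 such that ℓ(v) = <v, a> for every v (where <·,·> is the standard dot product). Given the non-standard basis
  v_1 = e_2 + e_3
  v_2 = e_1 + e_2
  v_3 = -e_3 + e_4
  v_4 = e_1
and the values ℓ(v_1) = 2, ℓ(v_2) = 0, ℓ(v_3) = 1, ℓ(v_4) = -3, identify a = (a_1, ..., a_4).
a = (-3, 3, -1, 0)

Write a = (a_1, ..., a_4) in the standard basis. For each basis vector v_i, ℓ(v_i) = <v_i, a> is a linear equation in the a_j's. Collect the n equations into a matrix system V a = ℓ, where row i of V is v_i (expressed in the standard basis). Since V is invertible (lower-triangular with 1s on the diagonal, up to permutation), solve by back-substitution:
  V =
[[0, 1, 1, 0],
 [1, 1, 0, 0],
 [0, 0, -1, 1],
 [1, 0, 0, 0]]
  V a = (2, 0, 1, -3)
Solving gives a = (-3, 3, -1, 0).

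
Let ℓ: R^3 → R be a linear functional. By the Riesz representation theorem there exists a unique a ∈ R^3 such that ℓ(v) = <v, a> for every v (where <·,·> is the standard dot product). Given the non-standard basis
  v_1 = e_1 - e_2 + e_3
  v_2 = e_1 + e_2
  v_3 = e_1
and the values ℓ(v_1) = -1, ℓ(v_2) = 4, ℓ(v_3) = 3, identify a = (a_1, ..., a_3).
a = (3, 1, -3)

Write a = (a_1, ..., a_3) in the standard basis. For each basis vector v_i, ℓ(v_i) = <v_i, a> is a linear equation in the a_j's. Collect the n equations into a matrix system V a = ℓ, where row i of V is v_i (expressed in the standard basis). Since V is invertible (lower-triangular with 1s on the diagonal, up to permutation), solve by back-substitution:
  V =
[[1, -1, 1],
 [1, 1, 0],
 [1, 0, 0]]
  V a = (-1, 4, 3)
Solving gives a = (3, 1, -3).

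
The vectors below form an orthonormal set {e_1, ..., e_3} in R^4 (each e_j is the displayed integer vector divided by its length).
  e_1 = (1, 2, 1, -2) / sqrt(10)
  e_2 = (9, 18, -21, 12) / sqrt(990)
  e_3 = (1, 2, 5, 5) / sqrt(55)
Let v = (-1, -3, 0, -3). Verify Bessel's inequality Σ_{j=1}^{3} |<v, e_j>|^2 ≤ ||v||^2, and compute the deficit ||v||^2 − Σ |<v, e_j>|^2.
Σ |<v, e_j>|^2 = 94/5; ||v||^2 = 19; deficit = 1/5

Write each e_j = u_j / sqrt(<u_j, u_j>) where u_j is the displayed integer vector. Then <v, e_j> = <v, u_j> / sqrt(<u_j, u_j>), so |<v, e_j>|^2 = <v, u_j>^2 / <u_j, u_j>.
Coefficients: <v, e_1> = -1/sqrt(10), <v, e_2> = -99/sqrt(990), <v, e_3> = -22/sqrt(55).
Square and sum: Σ |<v, e_j>|^2 = 94/5.
Compute ||v||^2 = v·v = 19.
Deficit = 19 − 94/5 = 1/5 ≥ 0, confirming Bessel's inequality. (The deficit equals ||v − Σ <v,e_j> e_j||^2, the squared distance from v to span{e_j}.)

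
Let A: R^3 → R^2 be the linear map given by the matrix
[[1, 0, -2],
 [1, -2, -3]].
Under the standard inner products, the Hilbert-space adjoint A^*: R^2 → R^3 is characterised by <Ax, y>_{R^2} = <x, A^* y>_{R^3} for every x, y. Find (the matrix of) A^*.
A^* = A^T =
[[1, 1],
 [0, -2],
 [-2, -3]]

For real matrices with standard dot products, the defining identity <Ax, y> = <x, A^* y> gives (Ax)^T y = x^T (A^*) y, i.e. x^T A^T y = x^T (A^*) y. Since this holds for all x, y, we must have A^* = A^T. Therefore
A^* =
[[1, 1],
 [0, -2],
 [-2, -3]].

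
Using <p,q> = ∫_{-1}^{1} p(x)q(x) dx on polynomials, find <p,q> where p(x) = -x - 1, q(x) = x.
<p,q> = -2/3

Expand the product: p(x)·q(x) = -x^2 - x.
∫_{-1}^{1} of each monomial x^k gives [2/(k+1) if k even, 0 if k odd]. Integrating term-by-term (or equivalently evaluating the antiderivative F(x) = -x^3/3 - x^2/2 at the endpoints):
  F(1) − F(−1) = -5/6 − (-1/6) = -2/3.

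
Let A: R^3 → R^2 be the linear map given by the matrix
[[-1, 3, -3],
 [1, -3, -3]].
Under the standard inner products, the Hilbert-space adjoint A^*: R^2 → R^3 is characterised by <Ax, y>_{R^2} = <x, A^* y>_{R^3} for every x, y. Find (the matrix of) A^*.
A^* = A^T =
[[-1, 1],
 [3, -3],
 [-3, -3]]

For real matrices with standard dot products, the defining identity <Ax, y> = <x, A^* y> gives (Ax)^T y = x^T (A^*) y, i.e. x^T A^T y = x^T (A^*) y. Since this holds for all x, y, we must have A^* = A^T. Therefore
A^* =
[[-1, 1],
 [3, -3],
 [-3, -3]].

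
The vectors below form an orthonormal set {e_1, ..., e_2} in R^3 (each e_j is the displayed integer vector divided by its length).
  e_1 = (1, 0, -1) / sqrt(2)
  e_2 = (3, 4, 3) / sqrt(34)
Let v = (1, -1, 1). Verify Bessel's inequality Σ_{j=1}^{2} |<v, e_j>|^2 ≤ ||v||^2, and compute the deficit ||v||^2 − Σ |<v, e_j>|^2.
Σ |<v, e_j>|^2 = 2/17; ||v||^2 = 3; deficit = 49/17

Write each e_j = u_j / sqrt(<u_j, u_j>) where u_j is the displayed integer vector. Then <v, e_j> = <v, u_j> / sqrt(<u_j, u_j>), so |<v, e_j>|^2 = <v, u_j>^2 / <u_j, u_j>.
Coefficients: <v, e_1> = 0/sqrt(2), <v, e_2> = 2/sqrt(34).
Square and sum: Σ |<v, e_j>|^2 = 2/17.
Compute ||v||^2 = v·v = 3.
Deficit = 3 − 2/17 = 49/17 ≥ 0, confirming Bessel's inequality. (The deficit equals ||v − Σ <v,e_j> e_j||^2, the squared distance from v to span{e_j}.)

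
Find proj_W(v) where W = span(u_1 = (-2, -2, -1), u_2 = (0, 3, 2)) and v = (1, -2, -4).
proj_W(v) = (68/53, -166/53, -122/53)

Set up U = [u_1 | ... | u_2] ∈ R^(3×2). The projector onto W = col(U) is P = U (U^T U)^(-1) U^T.
Compute U^T U =
  [9, -8]
  [-8, 13],
and U^T v = (6, -14).
Solve U^T U · c = U^T v for the coefficients: c = (-34/53, -78/53). The projection is proj_W(v) = U c.
Check: (v - proj_W(v)) · u_1 = 0  (should be 0).
Check: (v - proj_W(v)) · u_2 = 0  (should be 0).
Result: proj_W(v) = (68/53, -166/53, -122/53).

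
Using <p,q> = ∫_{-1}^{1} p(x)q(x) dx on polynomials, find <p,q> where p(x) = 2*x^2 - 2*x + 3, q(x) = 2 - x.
<p,q> = 16

Expand the product: p(x)·q(x) = -2*x^3 + 6*x^2 - 7*x + 6.
∫_{-1}^{1} of each monomial x^k gives [2/(k+1) if k even, 0 if k odd]. Integrating term-by-term (or equivalently evaluating the antiderivative F(x) = -x^4/2 + 2*x^3 - 7*x^2/2 + 6*x at the endpoints):
  F(1) − F(−1) = 4 − (-12) = 16.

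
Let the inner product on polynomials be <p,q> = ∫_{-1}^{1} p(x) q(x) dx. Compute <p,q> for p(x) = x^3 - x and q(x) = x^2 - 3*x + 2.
<p,q> = 4/5

Expand the product: p(x)·q(x) = x^5 - 3*x^4 + x^3 + 3*x^2 - 2*x.
∫_{-1}^{1} of each monomial x^k gives [2/(k+1) if k even, 0 if k odd]. Integrating term-by-term (or equivalently evaluating the antiderivative F(x) = x^6/6 - 3*x^5/5 + x^4/4 + x^3 - x^2 at the endpoints):
  F(1) − F(−1) = -11/60 − (-59/60) = 4/5.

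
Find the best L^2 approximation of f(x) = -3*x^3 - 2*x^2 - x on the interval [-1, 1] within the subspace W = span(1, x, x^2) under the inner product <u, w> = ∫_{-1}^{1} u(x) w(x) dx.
g(x) = -2*x^2 - 14*x/5

The best approximation g ∈ W is the orthogonal projection of f onto W. Writing g = a_0 + a_1 x + a_2 x^2, the coefficients solve the normal equations G · a = b where
  G_{ij} = <φ_i, φ_j> and b_i = <f, φ_i>, with φ_0 = 1, φ_1 = x, φ_2 = x^2.
G =
  [2, 0, 2/3]
  [0, 2/3, 0]
  [2/3, 0, 2/5],
b = (-4/3, -28/15, -4/5).
Solving gives a_0 = 0, a_1 = -14/5, a_2 = -2, so
  g(x) = -2*x^2 - 14*x/5.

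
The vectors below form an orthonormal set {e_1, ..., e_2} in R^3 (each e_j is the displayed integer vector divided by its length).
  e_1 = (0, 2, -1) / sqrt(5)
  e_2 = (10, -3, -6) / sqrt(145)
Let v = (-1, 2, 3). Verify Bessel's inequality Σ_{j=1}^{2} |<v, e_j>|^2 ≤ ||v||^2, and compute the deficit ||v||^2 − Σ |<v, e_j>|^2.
Σ |<v, e_j>|^2 = 237/29; ||v||^2 = 14; deficit = 169/29

Write each e_j = u_j / sqrt(<u_j, u_j>) where u_j is the displayed integer vector. Then <v, e_j> = <v, u_j> / sqrt(<u_j, u_j>), so |<v, e_j>|^2 = <v, u_j>^2 / <u_j, u_j>.
Coefficients: <v, e_1> = 1/sqrt(5), <v, e_2> = -34/sqrt(145).
Square and sum: Σ |<v, e_j>|^2 = 237/29.
Compute ||v||^2 = v·v = 14.
Deficit = 14 − 237/29 = 169/29 ≥ 0, confirming Bessel's inequality. (The deficit equals ||v − Σ <v,e_j> e_j||^2, the squared distance from v to span{e_j}.)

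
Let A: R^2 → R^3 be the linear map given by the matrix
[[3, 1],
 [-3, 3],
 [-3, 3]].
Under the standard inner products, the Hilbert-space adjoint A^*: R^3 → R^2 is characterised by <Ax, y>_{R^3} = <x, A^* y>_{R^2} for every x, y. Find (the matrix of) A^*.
A^* = A^T =
[[3, -3, -3],
 [1, 3, 3]]

For real matrices with standard dot products, the defining identity <Ax, y> = <x, A^* y> gives (Ax)^T y = x^T (A^*) y, i.e. x^T A^T y = x^T (A^*) y. Since this holds for all x, y, we must have A^* = A^T. Therefore
A^* =
[[3, -3, -3],
 [1, 3, 3]].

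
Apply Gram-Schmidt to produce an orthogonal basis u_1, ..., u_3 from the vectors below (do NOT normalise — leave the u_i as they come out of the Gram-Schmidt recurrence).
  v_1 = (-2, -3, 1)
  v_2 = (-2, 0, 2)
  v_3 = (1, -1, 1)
Orthogonal basis:
  u_1 = (-2, -3, 1)
  u_2 = (-8/7, 9/7, 11/7)
  u_3 = (21/19, -7/19, 21/19)

Apply the Gram-Schmidt recurrence
  u_1 = v_1
  u_i = v_i − Σ_{j<i} ((v_i · u_j) / (u_j · u_j)) · u_j.

Step by step this gives:
  u_1 = (-2, -3, 1)
  u_2 = (-8/7, 9/7, 11/7)
  u_3 = (21/19, -7/19, 21/19)

Orthogonality check:
  u_2 · u_1 = 0 (should be 0)
  u_3 · u_1 = 0 (should be 0)
  u_3 · u_2 = 0 (should be 0)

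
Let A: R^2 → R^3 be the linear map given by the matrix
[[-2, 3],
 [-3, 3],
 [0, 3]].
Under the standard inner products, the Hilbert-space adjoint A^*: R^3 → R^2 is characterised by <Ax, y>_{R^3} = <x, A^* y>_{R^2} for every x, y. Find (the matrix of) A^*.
A^* = A^T =
[[-2, -3, 0],
 [3, 3, 3]]

For real matrices with standard dot products, the defining identity <Ax, y> = <x, A^* y> gives (Ax)^T y = x^T (A^*) y, i.e. x^T A^T y = x^T (A^*) y. Since this holds for all x, y, we must have A^* = A^T. Therefore
A^* =
[[-2, -3, 0],
 [3, 3, 3]].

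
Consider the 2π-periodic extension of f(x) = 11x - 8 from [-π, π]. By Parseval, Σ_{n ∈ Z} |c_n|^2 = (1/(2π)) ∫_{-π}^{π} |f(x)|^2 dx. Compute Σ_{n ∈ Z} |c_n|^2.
Σ |c_n|^2 = 121π^2/3 + 64

Expand and integrate term by term over [-π, π]:
  ∫ (11x)^2 dx = 121·(2π^3/3); ∫ 2·11·(-8)·x dx = 0 (odd integrand); ∫ (-8)^2 dx = 64·2π.
So (1/(2π)) ∫_{-π}^{π} (11x - 8)^2 dx = 121π^2/3 + 64 = 121π^2/3 + 64.
Parseval ⇒ Σ |c_n|^2 = 121π^2/3 + 64.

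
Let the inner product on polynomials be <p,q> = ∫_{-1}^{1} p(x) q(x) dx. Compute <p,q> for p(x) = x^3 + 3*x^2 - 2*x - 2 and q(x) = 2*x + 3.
<p,q> = -118/15

Expand the product: p(x)·q(x) = 2*x^4 + 9*x^3 + 5*x^2 - 10*x - 6.
∫_{-1}^{1} of each monomial x^k gives [2/(k+1) if k even, 0 if k odd]. Integrating term-by-term (or equivalently evaluating the antiderivative F(x) = 2*x^5/5 + 9*x^4/4 + 5*x^3/3 - 5*x^2 - 6*x at the endpoints):
  F(1) − F(−1) = -401/60 − (71/60) = -118/15.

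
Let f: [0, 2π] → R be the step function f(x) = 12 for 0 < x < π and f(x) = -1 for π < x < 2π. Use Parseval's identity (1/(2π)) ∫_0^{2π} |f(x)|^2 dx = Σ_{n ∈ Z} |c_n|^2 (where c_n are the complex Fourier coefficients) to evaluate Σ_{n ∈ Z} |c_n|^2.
Σ |c_n|^2 = 145/2

Parseval equates the L^2 energy of f (normalised by 1/(2π)) with the ℓ^2 sum of its Fourier coefficients: (1/(2π)) ∫_0^{2π} |f|^2 = Σ |c_n|^2.
Compute the left side: (1/(2π)) [∫_0^π 12^2 dx + ∫_π^{2π} (-1)^2 dx] = (1/(2π)) · (144π + 1π) = (144 + 1)/2 = 145/2.
So Σ_{n ∈ Z} |c_n|^2 = 145/2.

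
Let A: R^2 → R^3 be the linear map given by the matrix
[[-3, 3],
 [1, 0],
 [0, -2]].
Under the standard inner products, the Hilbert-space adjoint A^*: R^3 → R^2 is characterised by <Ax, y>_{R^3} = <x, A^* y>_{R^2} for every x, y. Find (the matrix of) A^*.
A^* = A^T =
[[-3, 1, 0],
 [3, 0, -2]]

For real matrices with standard dot products, the defining identity <Ax, y> = <x, A^* y> gives (Ax)^T y = x^T (A^*) y, i.e. x^T A^T y = x^T (A^*) y. Since this holds for all x, y, we must have A^* = A^T. Therefore
A^* =
[[-3, 1, 0],
 [3, 0, -2]].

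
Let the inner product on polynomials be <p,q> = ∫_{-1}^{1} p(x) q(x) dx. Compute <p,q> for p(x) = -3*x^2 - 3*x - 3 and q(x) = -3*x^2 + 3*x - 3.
<p,q> = 138/5

Expand the product: p(x)·q(x) = 9*x^4 + 9*x^2 + 9.
∫_{-1}^{1} of each monomial x^k gives [2/(k+1) if k even, 0 if k odd]. Integrating term-by-term (or equivalently evaluating the antiderivative F(x) = 9*x^5/5 + 3*x^3 + 9*x at the endpoints):
  F(1) − F(−1) = 69/5 − (-69/5) = 138/5.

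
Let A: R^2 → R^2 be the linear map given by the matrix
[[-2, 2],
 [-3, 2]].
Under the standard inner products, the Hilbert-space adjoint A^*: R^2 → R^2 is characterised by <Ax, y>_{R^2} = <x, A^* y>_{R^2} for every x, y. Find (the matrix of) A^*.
A^* = A^T =
[[-2, -3],
 [2, 2]]

For real matrices with standard dot products, the defining identity <Ax, y> = <x, A^* y> gives (Ax)^T y = x^T (A^*) y, i.e. x^T A^T y = x^T (A^*) y. Since this holds for all x, y, we must have A^* = A^T. Therefore
A^* =
[[-2, -3],
 [2, 2]].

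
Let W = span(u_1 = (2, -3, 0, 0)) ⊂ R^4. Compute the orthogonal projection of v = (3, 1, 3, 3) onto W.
proj_W(v) = (6/13, -9/13, 0, 0)

Set up U = [u_1 | ... | u_1] ∈ R^(4×1). The projector onto W = col(U) is P = U (U^T U)^(-1) U^T.
Compute U^T U =
  [13],
and U^T v = (3).
Solve U^T U · c = U^T v for the coefficients: c = (3/13). The projection is proj_W(v) = U c.
Check: (v - proj_W(v)) · u_1 = 0  (should be 0).
Result: proj_W(v) = (6/13, -9/13, 0, 0).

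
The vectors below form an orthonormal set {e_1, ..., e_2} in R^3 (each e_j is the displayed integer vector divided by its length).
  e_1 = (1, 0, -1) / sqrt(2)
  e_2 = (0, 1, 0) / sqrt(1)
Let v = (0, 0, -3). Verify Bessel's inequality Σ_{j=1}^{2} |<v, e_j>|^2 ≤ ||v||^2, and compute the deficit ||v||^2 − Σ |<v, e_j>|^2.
Σ |<v, e_j>|^2 = 9/2; ||v||^2 = 9; deficit = 9/2

Write each e_j = u_j / sqrt(<u_j, u_j>) where u_j is the displayed integer vector. Then <v, e_j> = <v, u_j> / sqrt(<u_j, u_j>), so |<v, e_j>|^2 = <v, u_j>^2 / <u_j, u_j>.
Coefficients: <v, e_1> = 3/sqrt(2), <v, e_2> = 0/sqrt(1).
Square and sum: Σ |<v, e_j>|^2 = 9/2.
Compute ||v||^2 = v·v = 9.
Deficit = 9 − 9/2 = 9/2 ≥ 0, confirming Bessel's inequality. (The deficit equals ||v − Σ <v,e_j> e_j||^2, the squared distance from v to span{e_j}.)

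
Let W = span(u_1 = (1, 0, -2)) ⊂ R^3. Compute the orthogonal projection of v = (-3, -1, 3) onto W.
proj_W(v) = (-9/5, 0, 18/5)

Set up U = [u_1 | ... | u_1] ∈ R^(3×1). The projector onto W = col(U) is P = U (U^T U)^(-1) U^T.
Compute U^T U =
  [5],
and U^T v = (-9).
Solve U^T U · c = U^T v for the coefficients: c = (-9/5). The projection is proj_W(v) = U c.
Check: (v - proj_W(v)) · u_1 = 0  (should be 0).
Result: proj_W(v) = (-9/5, 0, 18/5).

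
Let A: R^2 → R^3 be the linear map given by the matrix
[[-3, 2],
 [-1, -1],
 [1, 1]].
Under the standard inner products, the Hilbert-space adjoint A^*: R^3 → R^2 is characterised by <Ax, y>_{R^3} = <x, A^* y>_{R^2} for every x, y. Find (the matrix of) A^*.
A^* = A^T =
[[-3, -1, 1],
 [2, -1, 1]]

For real matrices with standard dot products, the defining identity <Ax, y> = <x, A^* y> gives (Ax)^T y = x^T (A^*) y, i.e. x^T A^T y = x^T (A^*) y. Since this holds for all x, y, we must have A^* = A^T. Therefore
A^* =
[[-3, -1, 1],
 [2, -1, 1]].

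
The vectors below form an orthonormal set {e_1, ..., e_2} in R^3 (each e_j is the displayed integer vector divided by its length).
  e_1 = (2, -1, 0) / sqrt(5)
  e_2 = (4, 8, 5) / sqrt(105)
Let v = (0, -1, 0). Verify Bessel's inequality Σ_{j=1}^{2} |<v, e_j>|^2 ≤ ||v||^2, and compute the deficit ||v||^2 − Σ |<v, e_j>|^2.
Σ |<v, e_j>|^2 = 17/21; ||v||^2 = 1; deficit = 4/21

Write each e_j = u_j / sqrt(<u_j, u_j>) where u_j is the displayed integer vector. Then <v, e_j> = <v, u_j> / sqrt(<u_j, u_j>), so |<v, e_j>|^2 = <v, u_j>^2 / <u_j, u_j>.
Coefficients: <v, e_1> = 1/sqrt(5), <v, e_2> = -8/sqrt(105).
Square and sum: Σ |<v, e_j>|^2 = 17/21.
Compute ||v||^2 = v·v = 1.
Deficit = 1 − 17/21 = 4/21 ≥ 0, confirming Bessel's inequality. (The deficit equals ||v − Σ <v,e_j> e_j||^2, the squared distance from v to span{e_j}.)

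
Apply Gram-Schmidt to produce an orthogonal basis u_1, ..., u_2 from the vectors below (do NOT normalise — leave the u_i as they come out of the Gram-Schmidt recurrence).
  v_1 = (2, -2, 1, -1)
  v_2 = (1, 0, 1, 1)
Orthogonal basis:
  u_1 = (2, -2, 1, -1)
  u_2 = (3/5, 2/5, 4/5, 6/5)

Apply the Gram-Schmidt recurrence
  u_1 = v_1
  u_i = v_i − Σ_{j<i} ((v_i · u_j) / (u_j · u_j)) · u_j.

Step by step this gives:
  u_1 = (2, -2, 1, -1)
  u_2 = (3/5, 2/5, 4/5, 6/5)

Orthogonality check:
  u_2 · u_1 = 0 (should be 0)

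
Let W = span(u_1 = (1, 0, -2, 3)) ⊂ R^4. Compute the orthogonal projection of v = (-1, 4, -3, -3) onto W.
proj_W(v) = (-2/7, 0, 4/7, -6/7)

Set up U = [u_1 | ... | u_1] ∈ R^(4×1). The projector onto W = col(U) is P = U (U^T U)^(-1) U^T.
Compute U^T U =
  [14],
and U^T v = (-4).
Solve U^T U · c = U^T v for the coefficients: c = (-2/7). The projection is proj_W(v) = U c.
Check: (v - proj_W(v)) · u_1 = 0  (should be 0).
Result: proj_W(v) = (-2/7, 0, 4/7, -6/7).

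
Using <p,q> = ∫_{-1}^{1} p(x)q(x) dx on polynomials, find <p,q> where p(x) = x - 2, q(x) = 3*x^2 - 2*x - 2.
<p,q> = 8/3

Expand the product: p(x)·q(x) = 3*x^3 - 8*x^2 + 2*x + 4.
∫_{-1}^{1} of each monomial x^k gives [2/(k+1) if k even, 0 if k odd]. Integrating term-by-term (or equivalently evaluating the antiderivative F(x) = 3*x^4/4 - 8*x^3/3 + x^2 + 4*x at the endpoints):
  F(1) − F(−1) = 37/12 − (5/12) = 8/3.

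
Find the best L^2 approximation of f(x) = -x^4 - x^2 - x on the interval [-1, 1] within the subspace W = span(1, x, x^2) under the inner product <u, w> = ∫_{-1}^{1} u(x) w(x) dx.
g(x) = -13*x^2/7 - x + 3/35

The best approximation g ∈ W is the orthogonal projection of f onto W. Writing g = a_0 + a_1 x + a_2 x^2, the coefficients solve the normal equations G · a = b where
  G_{ij} = <φ_i, φ_j> and b_i = <f, φ_i>, with φ_0 = 1, φ_1 = x, φ_2 = x^2.
G =
  [2, 0, 2/3]
  [0, 2/3, 0]
  [2/3, 0, 2/5],
b = (-16/15, -2/3, -24/35).
Solving gives a_0 = 3/35, a_1 = -1, a_2 = -13/7, so
  g(x) = -13*x^2/7 - x + 3/35.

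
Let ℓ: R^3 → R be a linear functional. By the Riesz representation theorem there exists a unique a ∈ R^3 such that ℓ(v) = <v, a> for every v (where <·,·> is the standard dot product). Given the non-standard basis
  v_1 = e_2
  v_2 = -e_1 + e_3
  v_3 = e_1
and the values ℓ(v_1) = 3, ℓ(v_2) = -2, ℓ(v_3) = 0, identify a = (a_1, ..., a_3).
a = (0, 3, -2)

Write a = (a_1, ..., a_3) in the standard basis. For each basis vector v_i, ℓ(v_i) = <v_i, a> is a linear equation in the a_j's. Collect the n equations into a matrix system V a = ℓ, where row i of V is v_i (expressed in the standard basis). Since V is invertible (lower-triangular with 1s on the diagonal, up to permutation), solve by back-substitution:
  V =
[[0, 1, 0],
 [-1, 0, 1],
 [1, 0, 0]]
  V a = (3, -2, 0)
Solving gives a = (0, 3, -2).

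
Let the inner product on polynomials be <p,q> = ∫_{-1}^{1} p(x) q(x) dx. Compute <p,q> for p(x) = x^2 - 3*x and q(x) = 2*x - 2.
<p,q> = -16/3

Expand the product: p(x)·q(x) = 2*x^3 - 8*x^2 + 6*x.
∫_{-1}^{1} of each monomial x^k gives [2/(k+1) if k even, 0 if k odd]. Integrating term-by-term (or equivalently evaluating the antiderivative F(x) = x^4/2 - 8*x^3/3 + 3*x^2 at the endpoints):
  F(1) − F(−1) = 5/6 − (37/6) = -16/3.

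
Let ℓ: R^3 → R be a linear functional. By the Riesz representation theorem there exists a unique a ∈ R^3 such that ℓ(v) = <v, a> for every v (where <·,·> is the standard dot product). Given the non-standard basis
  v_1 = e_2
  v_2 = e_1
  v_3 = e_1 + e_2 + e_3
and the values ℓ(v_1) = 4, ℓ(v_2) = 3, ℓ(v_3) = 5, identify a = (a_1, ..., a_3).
a = (3, 4, -2)

Write a = (a_1, ..., a_3) in the standard basis. For each basis vector v_i, ℓ(v_i) = <v_i, a> is a linear equation in the a_j's. Collect the n equations into a matrix system V a = ℓ, where row i of V is v_i (expressed in the standard basis). Since V is invertible (lower-triangular with 1s on the diagonal, up to permutation), solve by back-substitution:
  V =
[[0, 1, 0],
 [1, 0, 0],
 [1, 1, 1]]
  V a = (4, 3, 5)
Solving gives a = (3, 4, -2).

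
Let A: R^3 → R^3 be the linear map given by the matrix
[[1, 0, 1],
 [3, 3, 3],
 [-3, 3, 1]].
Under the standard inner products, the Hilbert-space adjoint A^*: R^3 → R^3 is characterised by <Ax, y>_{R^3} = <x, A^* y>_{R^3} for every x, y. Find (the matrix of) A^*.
A^* = A^T =
[[1, 3, -3],
 [0, 3, 3],
 [1, 3, 1]]

For real matrices with standard dot products, the defining identity <Ax, y> = <x, A^* y> gives (Ax)^T y = x^T (A^*) y, i.e. x^T A^T y = x^T (A^*) y. Since this holds for all x, y, we must have A^* = A^T. Therefore
A^* =
[[1, 3, -3],
 [0, 3, 3],
 [1, 3, 1]].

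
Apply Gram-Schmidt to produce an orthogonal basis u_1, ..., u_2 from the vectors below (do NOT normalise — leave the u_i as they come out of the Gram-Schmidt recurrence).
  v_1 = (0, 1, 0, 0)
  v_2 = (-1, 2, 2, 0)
Orthogonal basis:
  u_1 = (0, 1, 0, 0)
  u_2 = (-1, 0, 2, 0)

Apply the Gram-Schmidt recurrence
  u_1 = v_1
  u_i = v_i − Σ_{j<i} ((v_i · u_j) / (u_j · u_j)) · u_j.

Step by step this gives:
  u_1 = (0, 1, 0, 0)
  u_2 = (-1, 0, 2, 0)

Orthogonality check:
  u_2 · u_1 = 0 (should be 0)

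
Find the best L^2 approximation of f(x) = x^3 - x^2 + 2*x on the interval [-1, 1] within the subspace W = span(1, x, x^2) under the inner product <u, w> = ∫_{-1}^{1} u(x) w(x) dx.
g(x) = -x^2 + 13*x/5

The best approximation g ∈ W is the orthogonal projection of f onto W. Writing g = a_0 + a_1 x + a_2 x^2, the coefficients solve the normal equations G · a = b where
  G_{ij} = <φ_i, φ_j> and b_i = <f, φ_i>, with φ_0 = 1, φ_1 = x, φ_2 = x^2.
G =
  [2, 0, 2/3]
  [0, 2/3, 0]
  [2/3, 0, 2/5],
b = (-2/3, 26/15, -2/5).
Solving gives a_0 = 0, a_1 = 13/5, a_2 = -1, so
  g(x) = -x^2 + 13*x/5.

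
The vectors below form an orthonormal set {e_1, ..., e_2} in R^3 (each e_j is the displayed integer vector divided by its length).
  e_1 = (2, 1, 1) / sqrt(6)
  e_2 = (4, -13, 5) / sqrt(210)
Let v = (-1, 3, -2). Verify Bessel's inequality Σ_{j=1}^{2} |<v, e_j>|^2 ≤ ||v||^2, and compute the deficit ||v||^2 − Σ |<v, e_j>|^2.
Σ |<v, e_j>|^2 = 474/35; ||v||^2 = 14; deficit = 16/35

Write each e_j = u_j / sqrt(<u_j, u_j>) where u_j is the displayed integer vector. Then <v, e_j> = <v, u_j> / sqrt(<u_j, u_j>), so |<v, e_j>|^2 = <v, u_j>^2 / <u_j, u_j>.
Coefficients: <v, e_1> = -1/sqrt(6), <v, e_2> = -53/sqrt(210).
Square and sum: Σ |<v, e_j>|^2 = 474/35.
Compute ||v||^2 = v·v = 14.
Deficit = 14 − 474/35 = 16/35 ≥ 0, confirming Bessel's inequality. (The deficit equals ||v − Σ <v,e_j> e_j||^2, the squared distance from v to span{e_j}.)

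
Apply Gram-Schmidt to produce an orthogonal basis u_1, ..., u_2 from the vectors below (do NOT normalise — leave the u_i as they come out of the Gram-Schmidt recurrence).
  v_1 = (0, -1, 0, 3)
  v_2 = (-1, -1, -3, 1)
Orthogonal basis:
  u_1 = (0, -1, 0, 3)
  u_2 = (-1, -3/5, -3, -1/5)

Apply the Gram-Schmidt recurrence
  u_1 = v_1
  u_i = v_i − Σ_{j<i} ((v_i · u_j) / (u_j · u_j)) · u_j.

Step by step this gives:
  u_1 = (0, -1, 0, 3)
  u_2 = (-1, -3/5, -3, -1/5)

Orthogonality check:
  u_2 · u_1 = 0 (should be 0)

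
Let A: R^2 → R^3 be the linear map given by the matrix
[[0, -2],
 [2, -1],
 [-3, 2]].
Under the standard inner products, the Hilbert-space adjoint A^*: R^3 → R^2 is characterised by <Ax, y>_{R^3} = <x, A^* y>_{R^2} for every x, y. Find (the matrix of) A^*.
A^* = A^T =
[[0, 2, -3],
 [-2, -1, 2]]

For real matrices with standard dot products, the defining identity <Ax, y> = <x, A^* y> gives (Ax)^T y = x^T (A^*) y, i.e. x^T A^T y = x^T (A^*) y. Since this holds for all x, y, we must have A^* = A^T. Therefore
A^* =
[[0, 2, -3],
 [-2, -1, 2]].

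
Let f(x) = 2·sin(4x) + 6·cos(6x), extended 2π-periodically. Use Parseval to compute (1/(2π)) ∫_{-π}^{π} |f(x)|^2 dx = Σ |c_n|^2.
Σ |c_n|^2 = 20

Expand |f|^2 and use orthogonality of {sin(nx), cos(mx)} on [-π, π]:
  ∫_{-π}^{π} sin(nx)^2 dx = π, ∫ cos(mx)^2 dx = π, and cross terms integrate to 0.
So ∫_{-π}^{π} f(x)^2 dx = 2^2 · π + 6^2 · π = (4 + 36)π.
Divide by 2π: (4 + 36)/2 = 20.
By Parseval, this equals Σ |c_n|^2.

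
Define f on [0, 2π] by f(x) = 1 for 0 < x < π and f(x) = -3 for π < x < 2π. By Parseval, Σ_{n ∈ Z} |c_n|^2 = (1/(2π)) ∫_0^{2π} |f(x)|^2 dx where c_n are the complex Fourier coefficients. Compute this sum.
Σ |c_n|^2 = 5

Parseval equates the L^2 energy of f (normalised by 1/(2π)) with the ℓ^2 sum of its Fourier coefficients: (1/(2π)) ∫_0^{2π} |f|^2 = Σ |c_n|^2.
Compute the left side: (1/(2π)) [∫_0^π 1^2 dx + ∫_π^{2π} (-3)^2 dx] = (1/(2π)) · (1π + 9π) = (1 + 9)/2 = 5.
So Σ_{n ∈ Z} |c_n|^2 = 5.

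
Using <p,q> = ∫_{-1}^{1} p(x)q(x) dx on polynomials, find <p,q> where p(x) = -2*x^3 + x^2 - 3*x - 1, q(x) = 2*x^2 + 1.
<p,q> = -28/15

Expand the product: p(x)·q(x) = -4*x^5 + 2*x^4 - 8*x^3 - x^2 - 3*x - 1.
∫_{-1}^{1} of each monomial x^k gives [2/(k+1) if k even, 0 if k odd]. Integrating term-by-term (or equivalently evaluating the antiderivative F(x) = -2*x^6/3 + 2*x^5/5 - 2*x^4 - x^3/3 - 3*x^2/2 - x at the endpoints):
  F(1) − F(−1) = -51/10 − (-97/30) = -28/15.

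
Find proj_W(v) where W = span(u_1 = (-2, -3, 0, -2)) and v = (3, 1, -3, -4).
proj_W(v) = (2/17, 3/17, 0, 2/17)

Set up U = [u_1 | ... | u_1] ∈ R^(4×1). The projector onto W = col(U) is P = U (U^T U)^(-1) U^T.
Compute U^T U =
  [17],
and U^T v = (-1).
Solve U^T U · c = U^T v for the coefficients: c = (-1/17). The projection is proj_W(v) = U c.
Check: (v - proj_W(v)) · u_1 = 0  (should be 0).
Result: proj_W(v) = (2/17, 3/17, 0, 2/17).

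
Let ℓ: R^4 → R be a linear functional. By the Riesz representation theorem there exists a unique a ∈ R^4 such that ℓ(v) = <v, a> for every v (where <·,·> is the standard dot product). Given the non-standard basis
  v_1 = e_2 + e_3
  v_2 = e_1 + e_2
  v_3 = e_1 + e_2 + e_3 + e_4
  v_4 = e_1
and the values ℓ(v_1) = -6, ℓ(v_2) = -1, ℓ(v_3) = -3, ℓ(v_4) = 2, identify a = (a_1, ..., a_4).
a = (2, -3, -3, 1)

Write a = (a_1, ..., a_4) in the standard basis. For each basis vector v_i, ℓ(v_i) = <v_i, a> is a linear equation in the a_j's. Collect the n equations into a matrix system V a = ℓ, where row i of V is v_i (expressed in the standard basis). Since V is invertible (lower-triangular with 1s on the diagonal, up to permutation), solve by back-substitution:
  V =
[[0, 1, 1, 0],
 [1, 1, 0, 0],
 [1, 1, 1, 1],
 [1, 0, 0, 0]]
  V a = (-6, -1, -3, 2)
Solving gives a = (2, -3, -3, 1).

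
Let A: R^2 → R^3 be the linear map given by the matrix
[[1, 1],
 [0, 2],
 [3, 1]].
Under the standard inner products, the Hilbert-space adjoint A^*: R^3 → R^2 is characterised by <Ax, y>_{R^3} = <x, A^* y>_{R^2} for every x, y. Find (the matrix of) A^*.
A^* = A^T =
[[1, 0, 3],
 [1, 2, 1]]

For real matrices with standard dot products, the defining identity <Ax, y> = <x, A^* y> gives (Ax)^T y = x^T (A^*) y, i.e. x^T A^T y = x^T (A^*) y. Since this holds for all x, y, we must have A^* = A^T. Therefore
A^* =
[[1, 0, 3],
 [1, 2, 1]].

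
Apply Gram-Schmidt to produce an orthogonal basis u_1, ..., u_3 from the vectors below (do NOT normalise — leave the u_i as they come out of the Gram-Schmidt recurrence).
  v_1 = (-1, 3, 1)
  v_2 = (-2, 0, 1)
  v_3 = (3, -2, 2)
Orthogonal basis:
  u_1 = (-1, 3, 1)
  u_2 = (-19/11, -9/11, 8/11)
  u_3 = (3/2, -1/2, 3)

Apply the Gram-Schmidt recurrence
  u_1 = v_1
  u_i = v_i − Σ_{j<i} ((v_i · u_j) / (u_j · u_j)) · u_j.

Step by step this gives:
  u_1 = (-1, 3, 1)
  u_2 = (-19/11, -9/11, 8/11)
  u_3 = (3/2, -1/2, 3)

Orthogonality check:
  u_2 · u_1 = 0 (should be 0)
  u_3 · u_1 = 0 (should be 0)
  u_3 · u_2 = 0 (should be 0)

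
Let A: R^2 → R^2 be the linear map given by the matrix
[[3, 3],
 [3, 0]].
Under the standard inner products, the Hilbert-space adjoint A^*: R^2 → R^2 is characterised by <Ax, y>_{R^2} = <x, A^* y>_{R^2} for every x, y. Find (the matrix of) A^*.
A^* = A^T =
[[3, 3],
 [3, 0]]

For real matrices with standard dot products, the defining identity <Ax, y> = <x, A^* y> gives (Ax)^T y = x^T (A^*) y, i.e. x^T A^T y = x^T (A^*) y. Since this holds for all x, y, we must have A^* = A^T. Therefore
A^* =
[[3, 3],
 [3, 0]].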